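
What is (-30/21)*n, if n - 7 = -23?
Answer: 160/7 ≈ 22.857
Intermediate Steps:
n = -16 (n = 7 - 23 = -16)
(-30/21)*n = -30/21*(-16) = -30*1/21*(-16) = -10/7*(-16) = 160/7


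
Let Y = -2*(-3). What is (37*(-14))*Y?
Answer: -3108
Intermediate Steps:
Y = 6
(37*(-14))*Y = (37*(-14))*6 = -518*6 = -3108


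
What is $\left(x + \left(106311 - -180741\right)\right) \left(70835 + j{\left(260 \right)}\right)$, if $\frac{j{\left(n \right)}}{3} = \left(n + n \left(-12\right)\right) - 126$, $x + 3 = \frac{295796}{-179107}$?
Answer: $\frac{3181232046412019}{179107} \approx 1.7762 \cdot 10^{10}$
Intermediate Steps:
$x = - \frac{833117}{179107}$ ($x = -3 + \frac{295796}{-179107} = -3 + 295796 \left(- \frac{1}{179107}\right) = -3 - \frac{295796}{179107} = - \frac{833117}{179107} \approx -4.6515$)
$j{\left(n \right)} = -378 - 33 n$ ($j{\left(n \right)} = 3 \left(\left(n + n \left(-12\right)\right) - 126\right) = 3 \left(\left(n - 12 n\right) - 126\right) = 3 \left(- 11 n - 126\right) = 3 \left(-126 - 11 n\right) = -378 - 33 n$)
$\left(x + \left(106311 - -180741\right)\right) \left(70835 + j{\left(260 \right)}\right) = \left(- \frac{833117}{179107} + \left(106311 - -180741\right)\right) \left(70835 - 8958\right) = \left(- \frac{833117}{179107} + \left(106311 + 180741\right)\right) \left(70835 - 8958\right) = \left(- \frac{833117}{179107} + 287052\right) \left(70835 - 8958\right) = \frac{51412189447}{179107} \cdot 61877 = \frac{3181232046412019}{179107}$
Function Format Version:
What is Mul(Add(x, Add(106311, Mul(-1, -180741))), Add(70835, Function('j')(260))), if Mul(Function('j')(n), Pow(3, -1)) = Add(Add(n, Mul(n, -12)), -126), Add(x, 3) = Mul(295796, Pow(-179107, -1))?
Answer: Rational(3181232046412019, 179107) ≈ 1.7762e+10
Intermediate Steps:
x = Rational(-833117, 179107) (x = Add(-3, Mul(295796, Pow(-179107, -1))) = Add(-3, Mul(295796, Rational(-1, 179107))) = Add(-3, Rational(-295796, 179107)) = Rational(-833117, 179107) ≈ -4.6515)
Function('j')(n) = Add(-378, Mul(-33, n)) (Function('j')(n) = Mul(3, Add(Add(n, Mul(n, -12)), -126)) = Mul(3, Add(Add(n, Mul(-12, n)), -126)) = Mul(3, Add(Mul(-11, n), -126)) = Mul(3, Add(-126, Mul(-11, n))) = Add(-378, Mul(-33, n)))
Mul(Add(x, Add(106311, Mul(-1, -180741))), Add(70835, Function('j')(260))) = Mul(Add(Rational(-833117, 179107), Add(106311, Mul(-1, -180741))), Add(70835, Add(-378, Mul(-33, 260)))) = Mul(Add(Rational(-833117, 179107), Add(106311, 180741)), Add(70835, Add(-378, -8580))) = Mul(Add(Rational(-833117, 179107), 287052), Add(70835, -8958)) = Mul(Rational(51412189447, 179107), 61877) = Rational(3181232046412019, 179107)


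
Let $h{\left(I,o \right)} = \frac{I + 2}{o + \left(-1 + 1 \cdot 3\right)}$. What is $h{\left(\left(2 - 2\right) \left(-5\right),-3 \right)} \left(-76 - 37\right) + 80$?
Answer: $306$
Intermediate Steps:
$h{\left(I,o \right)} = \frac{2 + I}{2 + o}$ ($h{\left(I,o \right)} = \frac{2 + I}{o + \left(-1 + 3\right)} = \frac{2 + I}{o + 2} = \frac{2 + I}{2 + o}$)
$h{\left(\left(2 - 2\right) \left(-5\right),-3 \right)} \left(-76 - 37\right) + 80 = \frac{2 + \left(2 - 2\right) \left(-5\right)}{2 - 3} \left(-76 - 37\right) + 80 = \frac{2 + 0 \left(-5\right)}{-1} \left(-113\right) + 80 = - (2 + 0) \left(-113\right) + 80 = \left(-1\right) 2 \left(-113\right) + 80 = \left(-2\right) \left(-113\right) + 80 = 226 + 80 = 306$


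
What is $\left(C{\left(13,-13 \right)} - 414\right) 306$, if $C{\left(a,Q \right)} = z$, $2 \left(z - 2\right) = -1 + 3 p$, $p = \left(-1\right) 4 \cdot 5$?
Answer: $-135405$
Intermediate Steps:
$p = -20$ ($p = \left(-4\right) 5 = -20$)
$z = - \frac{57}{2}$ ($z = 2 + \frac{-1 + 3 \left(-20\right)}{2} = 2 + \frac{-1 - 60}{2} = 2 + \frac{1}{2} \left(-61\right) = 2 - \frac{61}{2} = - \frac{57}{2} \approx -28.5$)
$C{\left(a,Q \right)} = - \frac{57}{2}$
$\left(C{\left(13,-13 \right)} - 414\right) 306 = \left(- \frac{57}{2} - 414\right) 306 = \left(- \frac{885}{2}\right) 306 = -135405$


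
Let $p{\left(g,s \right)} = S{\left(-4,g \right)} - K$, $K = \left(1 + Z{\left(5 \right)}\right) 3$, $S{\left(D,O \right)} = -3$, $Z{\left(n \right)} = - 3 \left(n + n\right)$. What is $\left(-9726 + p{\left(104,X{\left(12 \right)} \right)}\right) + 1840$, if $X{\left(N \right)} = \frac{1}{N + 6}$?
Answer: $-7802$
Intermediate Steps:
$X{\left(N \right)} = \frac{1}{6 + N}$
$Z{\left(n \right)} = - 6 n$ ($Z{\left(n \right)} = - 3 \cdot 2 n = - 6 n$)
$K = -87$ ($K = \left(1 - 30\right) 3 = \left(-29\right) 3 = -87$)
$p{\left(g,s \right)} = 84$ ($p{\left(g,s \right)} = -3 - -87 = -3 + 87 = 84$)
$\left(-9726 + p{\left(104,X{\left(12 \right)} \right)}\right) + 1840 = \left(-9726 + 84\right) + 1840 = -9642 + 1840 = -7802$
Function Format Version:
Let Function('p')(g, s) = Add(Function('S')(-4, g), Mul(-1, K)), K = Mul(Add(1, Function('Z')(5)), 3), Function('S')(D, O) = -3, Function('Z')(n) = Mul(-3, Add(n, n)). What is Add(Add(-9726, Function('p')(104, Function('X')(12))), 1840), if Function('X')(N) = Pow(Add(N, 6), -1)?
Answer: -7802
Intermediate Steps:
Function('X')(N) = Pow(Add(6, N), -1)
Function('Z')(n) = Mul(-6, n) (Function('Z')(n) = Mul(-3, Mul(2, n)) = Mul(-6, n))
K = -87 (K = Mul(Add(1, Mul(-6, 5)), 3) = Mul(Add(1, -30), 3) = Mul(-29, 3) = -87)
Function('p')(g, s) = 84 (Function('p')(g, s) = Add(-3, Mul(-1, -87)) = Add(-3, 87) = 84)
Add(Add(-9726, Function('p')(104, Function('X')(12))), 1840) = Add(Add(-9726, 84), 1840) = Add(-9642, 1840) = -7802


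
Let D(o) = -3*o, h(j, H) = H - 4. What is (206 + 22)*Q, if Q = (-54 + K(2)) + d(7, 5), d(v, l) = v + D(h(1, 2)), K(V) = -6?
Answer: -10716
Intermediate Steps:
h(j, H) = -4 + H
d(v, l) = 6 + v (d(v, l) = v - 3*(-4 + 2) = v - 3*(-2) = v + 6 = 6 + v)
Q = -47 (Q = (-54 - 6) + (6 + 7) = -60 + 13 = -47)
(206 + 22)*Q = (206 + 22)*(-47) = 228*(-47) = -10716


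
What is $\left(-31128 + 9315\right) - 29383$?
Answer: $-51196$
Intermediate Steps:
$\left(-31128 + 9315\right) - 29383 = -21813 - 29383 = -51196$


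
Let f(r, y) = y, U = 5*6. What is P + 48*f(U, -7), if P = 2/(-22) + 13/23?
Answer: -84888/253 ≈ -335.53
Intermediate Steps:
U = 30
P = 120/253 (P = 2*(-1/22) + 13*(1/23) = -1/11 + 13/23 = 120/253 ≈ 0.47431)
P + 48*f(U, -7) = 120/253 + 48*(-7) = 120/253 - 336 = -84888/253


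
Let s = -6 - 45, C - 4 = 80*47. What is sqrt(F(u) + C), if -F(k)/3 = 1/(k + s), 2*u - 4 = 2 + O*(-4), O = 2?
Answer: sqrt(2544503)/26 ≈ 61.352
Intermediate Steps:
C = 3764 (C = 4 + 80*47 = 4 + 3760 = 3764)
s = -51
u = -1 (u = 2 + (2 + 2*(-4))/2 = 2 + (2 - 8)/2 = 2 + (1/2)*(-6) = 2 - 3 = -1)
F(k) = -3/(-51 + k) (F(k) = -3/(k - 51) = -3/(-51 + k))
sqrt(F(u) + C) = sqrt(-3/(-51 - 1) + 3764) = sqrt(-3/(-52) + 3764) = sqrt(-3*(-1/52) + 3764) = sqrt(3/52 + 3764) = sqrt(195731/52) = sqrt(2544503)/26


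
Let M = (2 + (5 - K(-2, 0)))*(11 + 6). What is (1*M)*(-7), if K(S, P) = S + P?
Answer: -1071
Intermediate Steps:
K(S, P) = P + S
M = 153 (M = (2 + (5 - (0 - 2)))*(11 + 6) = (2 + (5 - 1*(-2)))*17 = (2 + (5 + 2))*17 = (2 + 7)*17 = 9*17 = 153)
(1*M)*(-7) = (1*153)*(-7) = 153*(-7) = -1071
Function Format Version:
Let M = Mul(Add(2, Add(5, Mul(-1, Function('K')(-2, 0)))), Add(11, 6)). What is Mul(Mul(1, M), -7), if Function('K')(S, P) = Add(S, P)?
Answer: -1071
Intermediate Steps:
Function('K')(S, P) = Add(P, S)
M = 153 (M = Mul(Add(2, Add(5, Mul(-1, Add(0, -2)))), Add(11, 6)) = Mul(Add(2, Add(5, Mul(-1, -2))), 17) = Mul(Add(2, Add(5, 2)), 17) = Mul(Add(2, 7), 17) = Mul(9, 17) = 153)
Mul(Mul(1, M), -7) = Mul(Mul(1, 153), -7) = Mul(153, -7) = -1071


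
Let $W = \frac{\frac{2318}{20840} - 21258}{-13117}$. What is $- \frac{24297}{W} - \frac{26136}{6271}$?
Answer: $- \frac{20831109720186516}{1389071657471} \approx -14996.0$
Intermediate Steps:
$W = \frac{221507201}{136679140}$ ($W = \left(2318 \cdot \frac{1}{20840} - 21258\right) \left(- \frac{1}{13117}\right) = \left(\frac{1159}{10420} - 21258\right) \left(- \frac{1}{13117}\right) = \left(- \frac{221507201}{10420}\right) \left(- \frac{1}{13117}\right) = \frac{221507201}{136679140} \approx 1.6206$)
$- \frac{24297}{W} - \frac{26136}{6271} = - \frac{24297}{\frac{221507201}{136679140}} - \frac{26136}{6271} = \left(-24297\right) \frac{136679140}{221507201} - \frac{26136}{6271} = - \frac{3320893064580}{221507201} - \frac{26136}{6271} = - \frac{20831109720186516}{1389071657471}$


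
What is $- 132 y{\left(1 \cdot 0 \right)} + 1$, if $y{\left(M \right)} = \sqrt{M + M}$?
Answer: $1$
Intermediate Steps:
$y{\left(M \right)} = \sqrt{2} \sqrt{M}$ ($y{\left(M \right)} = \sqrt{2 M} = \sqrt{2} \sqrt{M}$)
$- 132 y{\left(1 \cdot 0 \right)} + 1 = - 132 \sqrt{2} \sqrt{1 \cdot 0} + 1 = - 132 \sqrt{2} \sqrt{0} + 1 = - 132 \sqrt{2} \cdot 0 + 1 = \left(-132\right) 0 + 1 = 0 + 1 = 1$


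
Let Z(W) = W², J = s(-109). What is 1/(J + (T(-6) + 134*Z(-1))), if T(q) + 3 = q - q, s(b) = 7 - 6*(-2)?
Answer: 1/150 ≈ 0.0066667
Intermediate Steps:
s(b) = 19 (s(b) = 7 + 12 = 19)
T(q) = -3 (T(q) = -3 + (q - q) = -3 + 0 = -3)
J = 19
1/(J + (T(-6) + 134*Z(-1))) = 1/(19 + (-3 + 134*(-1)²)) = 1/(19 + (-3 + 134*1)) = 1/(19 + (-3 + 134)) = 1/(19 + 131) = 1/150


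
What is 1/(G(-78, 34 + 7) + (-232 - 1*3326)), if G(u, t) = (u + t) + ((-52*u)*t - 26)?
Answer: 1/162675 ≈ 6.1472e-6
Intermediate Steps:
G(u, t) = -26 + t + u - 52*t*u (G(u, t) = (t + u) + (-52*t*u - 26) = (t + u) + (-26 - 52*t*u) = -26 + t + u - 52*t*u)
1/(G(-78, 34 + 7) + (-232 - 1*3326)) = 1/((-26 + (34 + 7) - 78 - 52*(34 + 7)*(-78)) + (-232 - 1*3326)) = 1/((-26 + 41 - 78 - 52*41*(-78)) + (-232 - 3326)) = 1/((-26 + 41 - 78 + 166296) - 3558) = 1/(166233 - 3558) = 1/162675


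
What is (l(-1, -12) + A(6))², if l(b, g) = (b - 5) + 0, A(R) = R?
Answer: 0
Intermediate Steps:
l(b, g) = -5 + b (l(b, g) = (-5 + b) + 0 = -5 + b)
(l(-1, -12) + A(6))² = ((-5 - 1) + 6)² = (-6 + 6)² = 0² = 0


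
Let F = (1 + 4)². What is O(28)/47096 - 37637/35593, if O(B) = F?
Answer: -1771662327/1676287928 ≈ -1.0569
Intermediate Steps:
F = 25 (F = 5² = 25)
O(B) = 25
O(28)/47096 - 37637/35593 = 25/47096 - 37637/35593 = -1771662327/1676287928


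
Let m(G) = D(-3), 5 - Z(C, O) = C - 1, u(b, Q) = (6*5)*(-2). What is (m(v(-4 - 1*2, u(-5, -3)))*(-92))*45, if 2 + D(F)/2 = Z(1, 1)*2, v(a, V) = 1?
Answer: -66240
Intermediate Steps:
u(b, Q) = -60 (u(b, Q) = 30*(-2) = -60)
Z(C, O) = 6 - C (Z(C, O) = 5 - (C - 1) = 5 - (-1 + C) = 5 + (1 - C) = 6 - C)
D(F) = 16 (D(F) = -4 + 2*((6 - 1*1)*2) = -4 + 2*((6 - 1)*2) = -4 + 2*(5*2) = -4 + 2*10 = -4 + 20 = 16)
m(G) = 16
(m(v(-4 - 1*2, u(-5, -3)))*(-92))*45 = (16*(-92))*45 = -1472*45 = -66240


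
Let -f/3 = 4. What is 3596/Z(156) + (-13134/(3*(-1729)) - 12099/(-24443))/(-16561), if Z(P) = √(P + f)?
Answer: 629209809944158/2099700312801 ≈ 299.67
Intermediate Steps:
f = -12 (f = -3*4 = -12)
Z(P) = √(-12 + P) (Z(P) = √(P - 12) = √(-12 + P))
3596/Z(156) + (-13134/(3*(-1729)) - 12099/(-24443))/(-16561) = 3596/(√(-12 + 156)) + (-13134/(3*(-1729)) - 12099/(-24443))/(-16561) = 3596/(√144) + (-13134/(-5187) - 12099*(-1/24443))*(-1/16561) = 3596/12 + (-13134*(-1/5187) + 12099/24443)*(-1/16561) = 3596*(1/12) + (4378/1729 + 12099/24443)*(-1/16561) = 899/3 + (127930625/42261947)*(-1/16561) = 899/3 - 127930625/699900104267 = 629209809944158/2099700312801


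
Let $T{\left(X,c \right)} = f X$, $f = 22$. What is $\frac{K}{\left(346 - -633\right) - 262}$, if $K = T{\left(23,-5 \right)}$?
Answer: $\frac{506}{717} \approx 0.70572$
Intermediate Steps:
$T{\left(X,c \right)} = 22 X$
$K = 506$ ($K = 22 \cdot 23 = 506$)
$\frac{K}{\left(346 - -633\right) - 262} = \frac{506}{\left(346 - -633\right) - 262} = \frac{506}{\left(346 + 633\right) - 262} = \frac{506}{979 - 262} = \frac{506}{717}$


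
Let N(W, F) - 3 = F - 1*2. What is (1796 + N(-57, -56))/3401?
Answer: 1741/3401 ≈ 0.51191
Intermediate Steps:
N(W, F) = 1 + F (N(W, F) = 3 + (F - 1*2) = 3 + (F - 2) = 3 + (-2 + F) = 1 + F)
(1796 + N(-57, -56))/3401 = (1796 + (1 - 56))/3401 = (1796 - 55)*(1/3401) = 1741*(1/3401) = 1741/3401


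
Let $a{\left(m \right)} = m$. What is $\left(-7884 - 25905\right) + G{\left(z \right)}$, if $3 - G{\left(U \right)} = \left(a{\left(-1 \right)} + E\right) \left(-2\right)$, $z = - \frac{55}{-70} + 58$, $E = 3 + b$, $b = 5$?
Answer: $-33772$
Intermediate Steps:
$E = 8$ ($E = 3 + 5 = 8$)
$z = \frac{823}{14}$ ($z = \left(-55\right) \left(- \frac{1}{70}\right) + 58 = \frac{11}{14} + 58 = \frac{823}{14} \approx 58.786$)
$G{\left(U \right)} = 17$ ($G{\left(U \right)} = 3 - \left(-1 + 8\right) \left(-2\right) = 3 - 7 \left(-2\right) = 3 - -14 = 3 + 14 = 17$)
$\left(-7884 - 25905\right) + G{\left(z \right)} = \left(-7884 - 25905\right) + 17 = -33789 + 17 = -33772$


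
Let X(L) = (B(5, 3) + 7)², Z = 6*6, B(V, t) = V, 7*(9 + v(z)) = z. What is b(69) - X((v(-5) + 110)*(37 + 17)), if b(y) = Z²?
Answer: 1152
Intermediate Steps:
v(z) = -9 + z/7
Z = 36
b(y) = 1296 (b(y) = 36² = 1296)
X(L) = 144 (X(L) = (5 + 7)² = 12² = 144)
b(69) - X((v(-5) + 110)*(37 + 17)) = 1296 - 1*144 = 1296 - 144 = 1152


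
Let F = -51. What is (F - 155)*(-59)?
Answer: 12154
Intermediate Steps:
(F - 155)*(-59) = (-51 - 155)*(-59) = -206*(-59) = 12154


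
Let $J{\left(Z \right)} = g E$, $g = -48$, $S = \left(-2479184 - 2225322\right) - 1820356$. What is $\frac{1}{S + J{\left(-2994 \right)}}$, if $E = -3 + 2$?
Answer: $- \frac{1}{6524814} \approx -1.5326 \cdot 10^{-7}$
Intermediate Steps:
$S = -6524862$ ($S = -4704506 - 1820356 = -6524862$)
$E = -1$
$J{\left(Z \right)} = 48$ ($J{\left(Z \right)} = \left(-48\right) \left(-1\right) = 48$)
$\frac{1}{S + J{\left(-2994 \right)}} = \frac{1}{-6524862 + 48} = \frac{1}{-6524814} = - \frac{1}{6524814}$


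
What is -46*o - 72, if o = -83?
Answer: 3746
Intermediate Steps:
-46*o - 72 = -46*(-83) - 72 = 3818 - 72 = 3746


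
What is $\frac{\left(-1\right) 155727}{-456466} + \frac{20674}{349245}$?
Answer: $\frac{63823854199}{159418468170} \approx 0.40035$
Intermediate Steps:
$\frac{\left(-1\right) 155727}{-456466} + \frac{20674}{349245} = \left(-155727\right) \left(- \frac{1}{456466}\right) + 20674 \cdot \frac{1}{349245} = \frac{155727}{456466} + \frac{20674}{349245} = \frac{63823854199}{159418468170}$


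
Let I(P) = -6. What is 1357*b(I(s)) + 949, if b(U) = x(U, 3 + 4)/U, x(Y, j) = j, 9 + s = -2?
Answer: -3805/6 ≈ -634.17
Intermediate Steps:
s = -11 (s = -9 - 2 = -11)
b(U) = 7/U (b(U) = (3 + 4)/U = 7/U)
1357*b(I(s)) + 949 = 1357*(7/(-6)) + 949 = 1357*(7*(-⅙)) + 949 = 1357*(-7/6) + 949 = -9499/6 + 949 = -3805/6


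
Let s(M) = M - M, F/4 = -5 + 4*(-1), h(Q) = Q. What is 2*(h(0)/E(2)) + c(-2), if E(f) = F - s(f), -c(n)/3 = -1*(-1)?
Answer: -3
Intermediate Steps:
F = -36 (F = 4*(-5 + 4*(-1)) = 4*(-5 - 4) = 4*(-9) = -36)
s(M) = 0
c(n) = -3 (c(n) = -(-3)*(-1) = -3*1 = -3)
E(f) = -36 (E(f) = -36 - 1*0 = -36 + 0 = -36)
2*(h(0)/E(2)) + c(-2) = 2*(0/(-36)) - 3 = 2*(0*(-1/36)) - 3 = 2*0 - 3 = 0 - 3 = -3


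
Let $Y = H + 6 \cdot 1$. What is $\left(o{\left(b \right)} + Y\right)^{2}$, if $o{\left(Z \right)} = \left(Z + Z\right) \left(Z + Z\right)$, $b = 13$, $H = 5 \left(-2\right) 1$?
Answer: $451584$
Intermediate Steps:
$H = -10$ ($H = \left(-10\right) 1 = -10$)
$o{\left(Z \right)} = 4 Z^{2}$ ($o{\left(Z \right)} = 2 Z 2 Z = 4 Z^{2}$)
$Y = -4$ ($Y = -10 + 6 \cdot 1 = -10 + 6 = -4$)
$\left(o{\left(b \right)} + Y\right)^{2} = \left(4 \cdot 13^{2} - 4\right)^{2} = \left(4 \cdot 169 - 4\right)^{2} = \left(676 - 4\right)^{2} = 672^{2} = 451584$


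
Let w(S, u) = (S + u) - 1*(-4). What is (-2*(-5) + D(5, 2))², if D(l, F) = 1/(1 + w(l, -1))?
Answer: 8281/81 ≈ 102.23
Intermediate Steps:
w(S, u) = 4 + S + u (w(S, u) = (S + u) + 4 = 4 + S + u)
D(l, F) = 1/(4 + l) (D(l, F) = 1/(1 + (4 + l - 1)) = 1/(1 + (3 + l)) = 1/(4 + l))
(-2*(-5) + D(5, 2))² = (-2*(-5) + 1/(4 + 5))² = (10 + 1/9)² = (10 + ⅑)² = (91/9)² = 8281/81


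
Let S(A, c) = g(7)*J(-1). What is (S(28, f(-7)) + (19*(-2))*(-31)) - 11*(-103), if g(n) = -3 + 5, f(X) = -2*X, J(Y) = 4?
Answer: 2319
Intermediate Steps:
g(n) = 2
S(A, c) = 8 (S(A, c) = 2*4 = 8)
(S(28, f(-7)) + (19*(-2))*(-31)) - 11*(-103) = (8 + (19*(-2))*(-31)) - 11*(-103) = (8 - 38*(-31)) + 1133 = (8 + 1178) + 1133 = 1186 + 1133 = 2319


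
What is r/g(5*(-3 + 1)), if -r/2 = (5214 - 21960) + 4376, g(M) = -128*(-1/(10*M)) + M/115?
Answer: -7112750/393 ≈ -18099.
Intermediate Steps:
g(M) = M/115 + 64/(5*M) (g(M) = -(-64)/(5*M) + M*(1/115) = 64/(5*M) + M/115 = M/115 + 64/(5*M))
r = 24740 (r = -2*((5214 - 21960) + 4376) = -2*(-16746 + 4376) = -2*(-12370) = 24740)
r/g(5*(-3 + 1)) = 24740/(((1472 + (5*(-3 + 1))²)/(115*((5*(-3 + 1)))))) = 24740/(((1472 + (5*(-2))²)/(115*((5*(-2)))))) = 24740/(((1/115)*(1472 + (-10)²)/(-10))) = 24740/(((1/115)*(-⅒)*(1472 + 100))) = 24740/(((1/115)*(-⅒)*1572)) = 24740/(-786/575) = 24740*(-575/786) = -7112750/393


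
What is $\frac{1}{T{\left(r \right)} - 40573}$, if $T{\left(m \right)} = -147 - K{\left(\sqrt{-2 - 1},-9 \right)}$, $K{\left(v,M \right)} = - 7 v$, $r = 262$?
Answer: $- \frac{40720}{1658118547} - \frac{7 i \sqrt{3}}{1658118547} \approx -2.4558 \cdot 10^{-5} - 7.3121 \cdot 10^{-9} i$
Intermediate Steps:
$T{\left(m \right)} = -147 + 7 i \sqrt{3}$ ($T{\left(m \right)} = -147 - - 7 \sqrt{-2 - 1} = -147 - - 7 \sqrt{-3} = -147 - - 7 i \sqrt{3} = -147 + 7 i \sqrt{3}$)
$\frac{1}{T{\left(r \right)} - 40573} = \frac{1}{\left(-147 + 7 i \sqrt{3}\right) - 40573} = \frac{1}{-40720 + 7 i \sqrt{3}}$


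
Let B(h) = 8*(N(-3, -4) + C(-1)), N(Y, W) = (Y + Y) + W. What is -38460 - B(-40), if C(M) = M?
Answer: -38372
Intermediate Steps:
N(Y, W) = W + 2*Y (N(Y, W) = 2*Y + W = W + 2*Y)
B(h) = -88 (B(h) = 8*((-4 + 2*(-3)) - 1) = 8*((-4 - 6) - 1) = 8*(-10 - 1) = 8*(-11) = -88)
-38460 - B(-40) = -38460 - 1*(-88) = -38460 + 88 = -38372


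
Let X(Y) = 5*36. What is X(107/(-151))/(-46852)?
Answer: -45/11713 ≈ -0.0038419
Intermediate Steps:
X(Y) = 180
X(107/(-151))/(-46852) = 180/(-46852) = 180*(-1/46852) = -45/11713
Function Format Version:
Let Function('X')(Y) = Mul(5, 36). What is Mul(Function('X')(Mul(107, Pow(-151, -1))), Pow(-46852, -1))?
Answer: Rational(-45, 11713) ≈ -0.0038419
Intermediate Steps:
Function('X')(Y) = 180
Mul(Function('X')(Mul(107, Pow(-151, -1))), Pow(-46852, -1)) = Mul(180, Pow(-46852, -1)) = Mul(180, Rational(-1, 46852)) = Rational(-45, 11713)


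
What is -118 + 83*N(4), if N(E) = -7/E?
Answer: -1053/4 ≈ -263.25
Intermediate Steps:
-118 + 83*N(4) = -118 + 83*(-7/4) = -118 - 581/4 = -1053/4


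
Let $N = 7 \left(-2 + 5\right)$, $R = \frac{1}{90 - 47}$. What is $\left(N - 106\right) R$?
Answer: $- \frac{85}{43} \approx -1.9767$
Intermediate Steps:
$R = \frac{1}{43} \approx 0.023256$
$N = 21$ ($N = 7 \cdot 3 = 21$)
$\left(N - 106\right) R = \left(21 - 106\right) \frac{1}{43} = \left(-85\right) \frac{1}{43} = - \frac{85}{43}$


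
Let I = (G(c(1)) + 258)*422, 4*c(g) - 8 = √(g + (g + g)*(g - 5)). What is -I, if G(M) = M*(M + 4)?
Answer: -910043/8 - 844*I*√7 ≈ -1.1376e+5 - 2233.0*I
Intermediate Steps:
c(g) = 2 + √(g + 2*g*(-5 + g))/4 (c(g) = 2 + √(g + (g + g)*(g - 5))/4 = 2 + √(g + (2*g)*(-5 + g))/4 = 2 + √(g + 2*g*(-5 + g))/4)
G(M) = M*(4 + M)
I = 108876 + 422*(2 + I*√7/4)*(6 + I*√7/4) (I = ((2 + √(1*(-9 + 2*1))/4)*(4 + (2 + √(1*(-9 + 2*1))/4)) + 258)*422 = ((2 + √(1*(-9 + 2))/4)*(4 + (2 + √(1*(-9 + 2))/4)) + 258)*422 = ((2 + √(1*(-7))/4)*(4 + (2 + √(1*(-7))/4)) + 258)*422 = ((2 + √(-7)/4)*(4 + (2 + √(-7)/4)) + 258)*422 = ((2 + (I*√7)/4)*(4 + (2 + (I*√7)/4)) + 258)*422 = ((2 + I*√7/4)*(4 + (2 + I*√7/4)) + 258)*422 = ((2 + I*√7/4)*(6 + I*√7/4) + 258)*422 = (258 + (2 + I*√7/4)*(6 + I*√7/4))*422 = 108876 + 422*(2 + I*√7/4)*(6 + I*√7/4) ≈ 1.1376e+5 + 2233.0*I)
-I = -(910043/8 + 844*I*√7) = -910043/8 - 844*I*√7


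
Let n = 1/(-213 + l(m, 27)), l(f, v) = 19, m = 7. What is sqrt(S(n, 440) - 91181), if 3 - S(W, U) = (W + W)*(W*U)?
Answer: 3*I*sqrt(95321558)/97 ≈ 301.96*I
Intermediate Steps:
n = -1/194 (n = 1/(-213 + 19) = 1/(-194) = -1/194 ≈ -0.0051546)
S(W, U) = 3 - 2*U*W**2 (S(W, U) = 3 - (W + W)*W*U = 3 - 2*W*U*W = 3 - 2*U*W**2)
sqrt(S(n, 440) - 91181) = sqrt((3 - 2*440*(-1/194)**2) - 91181) = sqrt((3 - 2*440*1/37636) - 91181) = sqrt((3 - 220/9409) - 91181) = sqrt(28007/9409 - 91181) = sqrt(-857894022/9409) = 3*I*sqrt(95321558)/97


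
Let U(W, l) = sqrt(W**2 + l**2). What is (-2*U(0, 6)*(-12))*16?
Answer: 2304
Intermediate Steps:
(-2*U(0, 6)*(-12))*16 = (-2*sqrt(0**2 + 6**2)*(-12))*16 = (-2*sqrt(0 + 36)*(-12))*16 = (-2*sqrt(36)*(-12))*16 = (-2*6*(-12))*16 = -12*(-12)*16 = 144*16 = 2304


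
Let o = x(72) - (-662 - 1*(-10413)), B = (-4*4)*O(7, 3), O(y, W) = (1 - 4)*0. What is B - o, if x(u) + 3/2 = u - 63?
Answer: 19487/2 ≈ 9743.5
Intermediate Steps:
O(y, W) = 0 (O(y, W) = -3*0 = 0)
x(u) = -129/2 + u (x(u) = -3/2 + (u - 63) = -3/2 + (-63 + u) = -129/2 + u)
B = 0 (B = -4*4*0 = -16*0 = 0)
o = -19487/2 (o = (-129/2 + 72) - (-662 - 1*(-10413)) = 15/2 - (-662 + 10413) = 15/2 - 1*9751 = 15/2 - 9751 = -19487/2 ≈ -9743.5)
B - o = 0 - 1*(-19487/2) = 0 + 19487/2 = 19487/2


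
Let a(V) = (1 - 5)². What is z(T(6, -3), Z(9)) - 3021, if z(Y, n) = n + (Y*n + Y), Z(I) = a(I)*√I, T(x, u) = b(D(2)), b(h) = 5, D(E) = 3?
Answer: -2728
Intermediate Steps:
a(V) = 16 (a(V) = (-4)² = 16)
T(x, u) = 5
Z(I) = 16*√I
z(Y, n) = Y + n + Y*n (z(Y, n) = n + (Y + Y*n) = Y + n + Y*n)
z(T(6, -3), Z(9)) - 3021 = (5 + 16*√9 + 5*(16*√9)) - 3021 = (5 + 16*3 + 5*(16*3)) - 3021 = (5 + 48 + 5*48) - 3021 = (5 + 48 + 240) - 3021 = 293 - 3021 = -2728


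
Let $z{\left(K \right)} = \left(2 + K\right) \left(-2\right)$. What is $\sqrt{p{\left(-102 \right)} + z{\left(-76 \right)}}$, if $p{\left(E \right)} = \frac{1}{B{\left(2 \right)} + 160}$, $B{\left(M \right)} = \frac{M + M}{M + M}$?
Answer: $\frac{13 \sqrt{22701}}{161} \approx 12.166$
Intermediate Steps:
$B{\left(M \right)} = 1$ ($B{\left(M \right)} = \frac{2 M}{2 M} = 2 M \frac{1}{2 M} = 1$)
$z{\left(K \right)} = -4 - 2 K$
$p{\left(E \right)} = \frac{1}{161}$ ($p{\left(E \right)} = \frac{1}{1 + 160} = \frac{1}{161}$)
$\sqrt{p{\left(-102 \right)} + z{\left(-76 \right)}} = \sqrt{\frac{1}{161} - -148} = \sqrt{\frac{1}{161} + \left(-4 + 152\right)} = \sqrt{\frac{1}{161} + 148} = \sqrt{\frac{23829}{161}} = \frac{13 \sqrt{22701}}{161}$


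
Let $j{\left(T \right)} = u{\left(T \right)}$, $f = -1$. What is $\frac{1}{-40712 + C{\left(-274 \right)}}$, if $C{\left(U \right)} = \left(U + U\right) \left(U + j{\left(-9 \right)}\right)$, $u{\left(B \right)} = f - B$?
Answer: $\frac{1}{105056} \approx 9.5187 \cdot 10^{-6}$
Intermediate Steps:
$u{\left(B \right)} = -1 - B$
$j{\left(T \right)} = -1 - T$
$C{\left(U \right)} = 2 U \left(8 + U\right)$ ($C{\left(U \right)} = \left(U + U\right) \left(U - -8\right) = 2 U \left(U + \left(-1 + 9\right)\right) = 2 U \left(U + 8\right) = 2 U \left(8 + U\right)$)
$\frac{1}{-40712 + C{\left(-274 \right)}} = \frac{1}{-40712 + 2 \left(-274\right) \left(8 - 274\right)} = \frac{1}{-40712 + 2 \left(-274\right) \left(-266\right)} = \frac{1}{-40712 + 145768} = \frac{1}{105056}$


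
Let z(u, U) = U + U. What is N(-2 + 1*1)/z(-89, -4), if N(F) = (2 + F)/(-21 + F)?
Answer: 1/176 ≈ 0.0056818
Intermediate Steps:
z(u, U) = 2*U
N(F) = (2 + F)/(-21 + F)
N(-2 + 1*1)/z(-89, -4) = ((2 + (-2 + 1*1))/(-21 + (-2 + 1*1)))/((2*(-4))) = ((2 + (-2 + 1))/(-21 + (-2 + 1)))/(-8) = ((2 - 1)/(-21 - 1))*(-⅛) = (1/(-22))*(-⅛) = -1/22*1*(-⅛) = -1/22*(-⅛) = 1/176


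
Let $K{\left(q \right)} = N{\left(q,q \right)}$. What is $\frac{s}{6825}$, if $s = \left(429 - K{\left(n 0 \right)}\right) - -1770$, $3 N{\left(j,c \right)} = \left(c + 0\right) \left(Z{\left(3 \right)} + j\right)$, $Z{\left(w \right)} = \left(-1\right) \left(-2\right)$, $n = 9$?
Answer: $\frac{733}{2275} \approx 0.3222$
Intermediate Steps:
$Z{\left(w \right)} = 2$
$N{\left(j,c \right)} = \frac{c \left(2 + j\right)}{3}$ ($N{\left(j,c \right)} = \frac{\left(c + 0\right) \left(2 + j\right)}{3} = \frac{c \left(2 + j\right)}{3}$)
$K{\left(q \right)} = \frac{q \left(2 + q\right)}{3}$
$s = 2199$ ($s = \left(429 - \frac{9 \cdot 0 \left(2 + 9 \cdot 0\right)}{3}\right) - -1770 = \left(429 - \frac{1}{3} \cdot 0 \left(2 + 0\right)\right) + 1770 = \left(429 - \frac{1}{3} \cdot 0 \cdot 2\right) + 1770 = \left(429 - 0\right) + 1770 = \left(429 + 0\right) + 1770 = 429 + 1770 = 2199$)
$\frac{s}{6825} = \frac{2199}{6825} = 2199 \cdot \frac{1}{6825} = \frac{733}{2275}$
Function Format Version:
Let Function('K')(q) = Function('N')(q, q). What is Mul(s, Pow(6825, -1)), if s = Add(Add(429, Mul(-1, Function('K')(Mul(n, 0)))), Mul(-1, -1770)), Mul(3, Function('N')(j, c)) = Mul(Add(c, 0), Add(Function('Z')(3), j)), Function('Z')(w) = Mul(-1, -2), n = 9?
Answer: Rational(733, 2275) ≈ 0.32220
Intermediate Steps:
Function('Z')(w) = 2
Function('N')(j, c) = Mul(Rational(1, 3), c, Add(2, j)) (Function('N')(j, c) = Mul(Rational(1, 3), Mul(Add(c, 0), Add(2, j))) = Mul(Rational(1, 3), Mul(c, Add(2, j))) = Mul(Rational(1, 3), c, Add(2, j)))
Function('K')(q) = Mul(Rational(1, 3), q, Add(2, q))
s = 2199 (s = Add(Add(429, Mul(-1, Mul(Rational(1, 3), Mul(9, 0), Add(2, Mul(9, 0))))), Mul(-1, -1770)) = Add(Add(429, Mul(-1, Mul(Rational(1, 3), 0, Add(2, 0)))), 1770) = Add(Add(429, Mul(-1, Mul(Rational(1, 3), 0, 2))), 1770) = Add(Add(429, Mul(-1, 0)), 1770) = Add(Add(429, 0), 1770) = Add(429, 1770) = 2199)
Mul(s, Pow(6825, -1)) = Mul(2199, Pow(6825, -1)) = Mul(2199, Rational(1, 6825)) = Rational(733, 2275)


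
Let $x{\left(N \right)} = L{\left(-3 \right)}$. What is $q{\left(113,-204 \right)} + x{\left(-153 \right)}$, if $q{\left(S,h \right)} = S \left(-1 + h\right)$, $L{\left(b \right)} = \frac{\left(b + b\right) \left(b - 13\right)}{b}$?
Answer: $-23197$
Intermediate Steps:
$L{\left(b \right)} = -26 + 2 b$ ($L{\left(b \right)} = \frac{2 b \left(-13 + b\right)}{b} = -26 + 2 b$)
$x{\left(N \right)} = -32$ ($x{\left(N \right)} = -26 + 2 \left(-3\right) = -26 - 6 = -32$)
$q{\left(113,-204 \right)} + x{\left(-153 \right)} = 113 \left(-1 - 204\right) - 32 = 113 \left(-205\right) - 32 = -23165 - 32 = -23197$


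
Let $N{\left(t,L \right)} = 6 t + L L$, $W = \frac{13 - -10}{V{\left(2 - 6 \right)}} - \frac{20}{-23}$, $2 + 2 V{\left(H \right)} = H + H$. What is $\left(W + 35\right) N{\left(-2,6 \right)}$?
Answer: $\frac{86304}{115} \approx 750.47$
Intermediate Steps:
$V{\left(H \right)} = -1 + H$ ($V{\left(H \right)} = -1 + \frac{H + H}{2} = -1 + \frac{2 H}{2} = -1 + H$)
$W = - \frac{429}{115}$ ($W = \frac{13 - -10}{-1 + \left(2 - 6\right)} - \frac{20}{-23} = \frac{13 + 10}{-1 + \left(2 - 6\right)} - - \frac{20}{23} = \frac{23}{-1 - 4} + \frac{20}{23} = \frac{23}{-5} + \frac{20}{23} = 23 \left(- \frac{1}{5}\right) + \frac{20}{23} = - \frac{23}{5} + \frac{20}{23} = - \frac{429}{115} \approx -3.7304$)
$N{\left(t,L \right)} = L^{2} + 6 t$ ($N{\left(t,L \right)} = 6 t + L^{2} = L^{2} + 6 t$)
$\left(W + 35\right) N{\left(-2,6 \right)} = \left(- \frac{429}{115} + 35\right) \left(6^{2} + 6 \left(-2\right)\right) = \frac{3596 \left(36 - 12\right)}{115} = \frac{3596}{115} \cdot 24 = \frac{86304}{115}$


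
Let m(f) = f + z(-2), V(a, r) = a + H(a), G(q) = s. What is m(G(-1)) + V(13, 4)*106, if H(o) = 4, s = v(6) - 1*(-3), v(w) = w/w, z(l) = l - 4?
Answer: 1800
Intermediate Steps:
z(l) = -4 + l
v(w) = 1
s = 4 (s = 1 - 1*(-3) = 1 + 3 = 4)
G(q) = 4
V(a, r) = 4 + a (V(a, r) = a + 4 = 4 + a)
m(f) = -6 + f (m(f) = f + (-4 - 2) = f - 6 = -6 + f)
m(G(-1)) + V(13, 4)*106 = (-6 + 4) + (4 + 13)*106 = -2 + 17*106 = -2 + 1802 = 1800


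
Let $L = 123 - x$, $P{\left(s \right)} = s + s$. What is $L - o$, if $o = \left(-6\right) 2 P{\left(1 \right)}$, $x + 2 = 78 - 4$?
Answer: $75$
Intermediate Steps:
$x = 72$ ($x = -2 + \left(78 - 4\right) = -2 + 74 = 72$)
$P{\left(s \right)} = 2 s$
$L = 51$ ($L = 123 - 72 = 51$)
$o = -24$ ($o = \left(-6\right) 2 \cdot 2 \cdot 1 = \left(-12\right) 2 = -24$)
$L - o = 51 - -24 = 51 + 24 = 75$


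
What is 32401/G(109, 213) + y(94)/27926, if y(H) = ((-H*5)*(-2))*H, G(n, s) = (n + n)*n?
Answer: 1502220323/331788806 ≈ 4.5276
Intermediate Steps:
G(n, s) = 2*n² (G(n, s) = (2*n)*n = 2*n²)
y(H) = 10*H² (y(H) = (-5*H*(-2))*H = (10*H)*H = 10*H²)
32401/G(109, 213) + y(94)/27926 = 32401/((2*109²)) + (10*94²)/27926 = 32401/((2*11881)) + (10*8836)*(1/27926) = 32401/23762 + 88360*(1/27926) = 32401*(1/23762) + 44180/13963 = 32401/23762 + 44180/13963 = 1502220323/331788806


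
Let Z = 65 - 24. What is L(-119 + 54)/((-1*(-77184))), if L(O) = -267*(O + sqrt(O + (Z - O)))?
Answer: 5785/25728 - 89*sqrt(41)/25728 ≈ 0.20270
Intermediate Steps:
Z = 41
L(O) = -267*O - 267*sqrt(41) (L(O) = -267*(O + sqrt(O + (41 - O))) = -267*(O + sqrt(41)) = -267*O - 267*sqrt(41))
L(-119 + 54)/((-1*(-77184))) = (-267*(-119 + 54) - 267*sqrt(41))/((-1*(-77184))) = (-267*(-65) - 267*sqrt(41))/77184 = (17355 - 267*sqrt(41))*(1/77184) = 5785/25728 - 89*sqrt(41)/25728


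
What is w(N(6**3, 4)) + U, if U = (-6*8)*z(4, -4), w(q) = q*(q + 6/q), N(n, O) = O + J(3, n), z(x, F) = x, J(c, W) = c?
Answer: -137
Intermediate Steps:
N(n, O) = 3 + O (N(n, O) = O + 3 = 3 + O)
U = -192 (U = -6*8*4 = -48*4 = -192)
w(N(6**3, 4)) + U = (6 + (3 + 4)**2) - 192 = (6 + 7**2) - 192 = (6 + 49) - 192 = 55 - 192 = -137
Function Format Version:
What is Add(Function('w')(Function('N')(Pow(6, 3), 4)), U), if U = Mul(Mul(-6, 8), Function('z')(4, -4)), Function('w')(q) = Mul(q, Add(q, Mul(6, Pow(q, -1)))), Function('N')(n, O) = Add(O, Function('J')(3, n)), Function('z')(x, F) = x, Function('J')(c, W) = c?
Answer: -137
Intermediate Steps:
Function('N')(n, O) = Add(3, O) (Function('N')(n, O) = Add(O, 3) = Add(3, O))
U = -192 (U = Mul(Mul(-6, 8), 4) = Mul(-48, 4) = -192)
Add(Function('w')(Function('N')(Pow(6, 3), 4)), U) = Add(Add(6, Pow(Add(3, 4), 2)), -192) = Add(Add(6, Pow(7, 2)), -192) = Add(Add(6, 49), -192) = Add(55, -192) = -137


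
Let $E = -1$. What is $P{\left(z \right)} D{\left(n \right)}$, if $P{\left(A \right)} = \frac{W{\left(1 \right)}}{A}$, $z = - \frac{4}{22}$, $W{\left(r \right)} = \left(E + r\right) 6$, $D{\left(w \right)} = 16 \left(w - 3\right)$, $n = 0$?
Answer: $0$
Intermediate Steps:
$D{\left(w \right)} = -48 + 16 w$ ($D{\left(w \right)} = 16 \left(-3 + w\right) = -48 + 16 w$)
$W{\left(r \right)} = -6 + 6 r$ ($W{\left(r \right)} = \left(-1 + r\right) 6 = -6 + 6 r$)
$z = - \frac{2}{11}$ ($z = \left(-4\right) \frac{1}{22} = - \frac{2}{11} \approx -0.18182$)
$P{\left(A \right)} = 0$ ($P{\left(A \right)} = \frac{-6 + 6 \cdot 1}{A} = \frac{-6 + 6}{A} = \frac{0}{A} = 0$)
$P{\left(z \right)} D{\left(n \right)} = 0 \left(-48 + 16 \cdot 0\right) = 0 \left(-48 + 0\right) = 0 \left(-48\right) = 0$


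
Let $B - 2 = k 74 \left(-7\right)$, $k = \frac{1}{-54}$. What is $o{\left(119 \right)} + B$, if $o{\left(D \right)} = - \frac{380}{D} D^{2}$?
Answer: $- \frac{1220627}{27} \approx -45208.0$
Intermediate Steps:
$k = - \frac{1}{54} \approx -0.018519$
$B = \frac{313}{27}$ ($B = 2 + \left(- \frac{1}{54}\right) 74 \left(-7\right) = 2 - - \frac{259}{27} = 2 + \frac{259}{27} = \frac{313}{27} \approx 11.593$)
$o{\left(D \right)} = - 380 D$
$o{\left(119 \right)} + B = \left(-380\right) 119 + \frac{313}{27} = -45220 + \frac{313}{27} = - \frac{1220627}{27}$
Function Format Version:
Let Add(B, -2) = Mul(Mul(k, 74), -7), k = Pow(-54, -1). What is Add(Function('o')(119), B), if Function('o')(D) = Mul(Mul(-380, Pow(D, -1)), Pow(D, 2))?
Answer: Rational(-1220627, 27) ≈ -45208.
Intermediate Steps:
k = Rational(-1, 54) ≈ -0.018519
B = Rational(313, 27) (B = Add(2, Mul(Mul(Rational(-1, 54), 74), -7)) = Add(2, Mul(Rational(-37, 27), -7)) = Add(2, Rational(259, 27)) = Rational(313, 27) ≈ 11.593)
Function('o')(D) = Mul(-380, D)
Add(Function('o')(119), B) = Add(Mul(-380, 119), Rational(313, 27)) = Add(-45220, Rational(313, 27)) = Rational(-1220627, 27)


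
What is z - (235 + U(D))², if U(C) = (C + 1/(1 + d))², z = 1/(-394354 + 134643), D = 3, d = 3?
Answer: -4009169355407/66486016 ≈ -60301.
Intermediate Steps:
z = -1/259711 (z = 1/(-259711) = -1/259711 ≈ -3.8504e-6)
U(C) = (¼ + C)² (U(C) = (C + 1/(1 + 3))² = (C + 1/4)² = (C + ¼)² = (¼ + C)²)
z - (235 + U(D))² = -1/259711 - (235 + (1 + 4*3)²/16)² = -1/259711 - (235 + (1 + 12)²/16)² = -1/259711 - (235 + (1/16)*13²)² = -1/259711 - (235 + (1/16)*169)² = -1/259711 - (235 + 169/16)² = -1/259711 - (3929/16)² = -1/259711 - 1*15437041/256 = -1/259711 - 15437041/256 = -4009169355407/66486016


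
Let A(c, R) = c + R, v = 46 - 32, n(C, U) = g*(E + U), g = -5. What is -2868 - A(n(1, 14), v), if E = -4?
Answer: -2832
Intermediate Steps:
n(C, U) = 20 - 5*U (n(C, U) = -5*(-4 + U) = 20 - 5*U)
v = 14
A(c, R) = R + c
-2868 - A(n(1, 14), v) = -2868 - (14 + (20 - 5*14)) = -2868 - (14 + (20 - 70)) = -2868 - (14 - 50) = -2868 - 1*(-36) = -2868 + 36 = -2832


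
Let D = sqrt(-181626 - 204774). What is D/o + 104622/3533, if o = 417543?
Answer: 104622/3533 + 20*I*sqrt(966)/417543 ≈ 29.613 + 0.0014887*I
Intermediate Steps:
D = 20*I*sqrt(966) (D = sqrt(-386400) = 20*I*sqrt(966) ≈ 621.61*I)
D/o + 104622/3533 = (20*I*sqrt(966))/417543 + 104622/3533 = (20*I*sqrt(966))*(1/417543) + 104622*(1/3533) = 20*I*sqrt(966)/417543 + 104622/3533 = 104622/3533 + 20*I*sqrt(966)/417543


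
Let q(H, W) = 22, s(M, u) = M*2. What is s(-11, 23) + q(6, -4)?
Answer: 0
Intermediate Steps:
s(M, u) = 2*M
s(-11, 23) + q(6, -4) = 2*(-11) + 22 = -22 + 22 = 0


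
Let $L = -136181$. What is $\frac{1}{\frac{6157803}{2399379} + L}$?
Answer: $- \frac{799793}{108914557932} \approx -7.3433 \cdot 10^{-6}$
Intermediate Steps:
$\frac{1}{\frac{6157803}{2399379} + L} = \frac{1}{\frac{6157803}{2399379} - 136181} = \frac{1}{6157803 \cdot \frac{1}{2399379} - 136181} = \frac{1}{\frac{2052601}{799793} - 136181} = \frac{1}{- \frac{108914557932}{799793}} = - \frac{799793}{108914557932}$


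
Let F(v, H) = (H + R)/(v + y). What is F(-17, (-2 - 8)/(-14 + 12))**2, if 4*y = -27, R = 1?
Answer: 576/9025 ≈ 0.063823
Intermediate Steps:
y = -27/4 (y = (1/4)*(-27) = -27/4 ≈ -6.7500)
F(v, H) = (1 + H)/(-27/4 + v) (F(v, H) = (H + 1)/(v - 27/4) = (1 + H)/(-27/4 + v))
F(-17, (-2 - 8)/(-14 + 12))**2 = (4*(1 + (-2 - 8)/(-14 + 12))/(-27 + 4*(-17)))**2 = (4*(1 - 10/(-2))/(-27 - 68))**2 = (4*(1 - 10*(-1/2))/(-95))**2 = (4*(-1/95)*(1 + 5))**2 = (4*(-1/95)*6)**2 = (-24/95)**2 = 576/9025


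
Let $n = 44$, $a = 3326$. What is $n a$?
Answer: $146344$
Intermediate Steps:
$n a = 44 \cdot 3326 = 146344$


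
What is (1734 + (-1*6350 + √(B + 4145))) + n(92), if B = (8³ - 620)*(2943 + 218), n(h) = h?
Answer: -4524 + I*√337243 ≈ -4524.0 + 580.73*I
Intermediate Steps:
B = -341388 (B = (512 - 620)*3161 = -108*3161 = -341388)
(1734 + (-1*6350 + √(B + 4145))) + n(92) = (1734 + (-1*6350 + √(-341388 + 4145))) + 92 = (1734 + (-6350 + √(-337243))) + 92 = (1734 + (-6350 + I*√337243)) + 92 = (-4616 + I*√337243) + 92 = -4524 + I*√337243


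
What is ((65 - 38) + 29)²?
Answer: 3136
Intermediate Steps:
((65 - 38) + 29)² = (27 + 29)² = 56² = 3136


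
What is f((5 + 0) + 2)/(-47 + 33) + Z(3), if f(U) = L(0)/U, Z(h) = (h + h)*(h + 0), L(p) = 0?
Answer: 18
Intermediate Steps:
Z(h) = 2*h² (Z(h) = (2*h)*h = 2*h²)
f(U) = 0 (f(U) = 0/U = 0)
f((5 + 0) + 2)/(-47 + 33) + Z(3) = 0/(-47 + 33) + 2*3² = 0/(-14) + 2*9 = 0*(-1/14) + 18 = 0 + 18 = 18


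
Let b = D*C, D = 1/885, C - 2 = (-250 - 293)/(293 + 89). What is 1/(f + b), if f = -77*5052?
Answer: -338070/131510582059 ≈ -2.5707e-6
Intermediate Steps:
C = 221/382 (C = 2 + (-250 - 293)/(293 + 89) = 2 - 543/382 = 221/382 ≈ 0.57853)
f = -389004
D = 1/885 ≈ 0.0011299
b = 221/338070 (b = (1/885)*(221/382) = 221/338070 ≈ 0.00065371)
1/(f + b) = 1/(-389004 + 221/338070) = 1/(-131510582059/338070) = -338070/131510582059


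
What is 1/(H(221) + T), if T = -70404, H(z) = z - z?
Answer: -1/70404 ≈ -1.4204e-5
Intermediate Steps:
H(z) = 0
1/(H(221) + T) = 1/(0 - 70404) = 1/(-70404) = -1/70404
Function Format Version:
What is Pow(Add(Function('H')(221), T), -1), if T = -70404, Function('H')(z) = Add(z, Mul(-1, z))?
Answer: Rational(-1, 70404) ≈ -1.4204e-5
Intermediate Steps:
Function('H')(z) = 0
Pow(Add(Function('H')(221), T), -1) = Pow(Add(0, -70404), -1) = Pow(-70404, -1) = Rational(-1, 70404)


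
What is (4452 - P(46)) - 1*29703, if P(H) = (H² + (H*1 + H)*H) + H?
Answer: -31645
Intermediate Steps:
P(H) = H + 3*H² (P(H) = (H² + (H + H)*H) + H = (H² + (2*H)*H) + H = (H² + 2*H²) + H = 3*H² + H = H + 3*H²)
(4452 - P(46)) - 1*29703 = (4452 - 46*(1 + 3*46)) - 1*29703 = (4452 - 46*(1 + 138)) - 29703 = (4452 - 46*139) - 29703 = (4452 - 1*6394) - 29703 = (4452 - 6394) - 29703 = -1942 - 29703 = -31645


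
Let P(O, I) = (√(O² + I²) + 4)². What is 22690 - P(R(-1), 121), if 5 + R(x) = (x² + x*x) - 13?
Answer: 7777 - 8*√14897 ≈ 6800.6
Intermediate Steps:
R(x) = -18 + 2*x² (R(x) = -5 + ((x² + x*x) - 13) = -5 + ((x² + x²) - 13) = -5 + (2*x² - 13) = -5 + (-13 + 2*x²) = -18 + 2*x²)
P(O, I) = (4 + √(I² + O²))² (P(O, I) = (√(I² + O²) + 4)² = (4 + √(I² + O²))²)
22690 - P(R(-1), 121) = 22690 - (4 + √(121² + (-18 + 2*(-1)²)²))² = 22690 - (4 + √(14641 + (-18 + 2*1)²))² = 22690 - (4 + √(14641 + (-18 + 2)²))² = 22690 - (4 + √(14641 + (-16)²))² = 22690 - (4 + √(14641 + 256))² = 22690 - (4 + √14897)²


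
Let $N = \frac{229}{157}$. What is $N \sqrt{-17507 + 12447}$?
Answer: $\frac{458 i \sqrt{1265}}{157} \approx 103.76 i$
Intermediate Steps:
$N = \frac{229}{157}$ ($N = 229 \cdot \frac{1}{157} = \frac{229}{157} \approx 1.4586$)
$N \sqrt{-17507 + 12447} = \frac{229 \sqrt{-17507 + 12447}}{157} = \frac{229 \sqrt{-5060}}{157} = \frac{229 \cdot 2 i \sqrt{1265}}{157} = \frac{458 i \sqrt{1265}}{157}$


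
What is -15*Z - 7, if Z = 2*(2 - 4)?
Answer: 53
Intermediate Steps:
Z = -4 (Z = 2*(-2) = -4)
-15*Z - 7 = -15*(-4) - 7 = 60 - 7 = 53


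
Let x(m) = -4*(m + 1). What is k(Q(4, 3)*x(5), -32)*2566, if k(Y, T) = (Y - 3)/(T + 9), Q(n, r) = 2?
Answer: 130866/23 ≈ 5689.8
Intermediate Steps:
x(m) = -4 - 4*m (x(m) = -4*(1 + m) = -4 - 4*m)
k(Y, T) = (-3 + Y)/(9 + T)
k(Q(4, 3)*x(5), -32)*2566 = ((-3 + 2*(-4 - 4*5))/(9 - 32))*2566 = ((-3 + 2*(-4 - 20))/(-23))*2566 = -(-3 + 2*(-24))/23*2566 = -(-3 - 48)/23*2566 = -1/23*(-51)*2566 = (51/23)*2566 = 130866/23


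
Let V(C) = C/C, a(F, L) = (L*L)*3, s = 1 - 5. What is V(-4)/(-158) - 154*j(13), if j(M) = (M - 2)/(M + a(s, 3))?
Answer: -66923/1580 ≈ -42.356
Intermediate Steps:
s = -4
a(F, L) = 3*L² (a(F, L) = L²*3 = 3*L²)
V(C) = 1
j(M) = (-2 + M)/(27 + M) (j(M) = (M - 2)/(M + 3*3²) = (-2 + M)/(M + 3*9) = (-2 + M)/(M + 27) = (-2 + M)/(27 + M))
V(-4)/(-158) - 154*j(13) = 1/(-158) - 154*(-2 + 13)/(27 + 13) = 1*(-1/158) - 154*11/40 = -1/158 - 77*11/20 = -1/158 - 154*11/40 = -1/158 - 847/20 = -66923/1580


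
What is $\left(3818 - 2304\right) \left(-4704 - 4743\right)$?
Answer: $-14302758$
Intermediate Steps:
$\left(3818 - 2304\right) \left(-4704 - 4743\right) = \left(3818 - 2304\right) \left(-9447\right) = 1514 \left(-9447\right) = -14302758$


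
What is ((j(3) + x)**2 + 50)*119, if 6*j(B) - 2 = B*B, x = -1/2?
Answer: 55454/9 ≈ 6161.6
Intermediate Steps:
x = -1/2 (x = -1*1/2 = -1/2 ≈ -0.50000)
j(B) = 1/3 + B**2/6 (j(B) = 1/3 + (B*B)/6 = 1/3 + B**2/6)
((j(3) + x)**2 + 50)*119 = (((1/3 + (1/6)*3**2) - 1/2)**2 + 50)*119 = (((1/3 + (1/6)*9) - 1/2)**2 + 50)*119 = (((1/3 + 3/2) - 1/2)**2 + 50)*119 = ((11/6 - 1/2)**2 + 50)*119 = ((4/3)**2 + 50)*119 = (16/9 + 50)*119 = (466/9)*119 = 55454/9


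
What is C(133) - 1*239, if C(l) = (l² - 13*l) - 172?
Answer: 15549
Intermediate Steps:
C(l) = -172 + l² - 13*l
C(133) - 1*239 = (-172 + 133² - 13*133) - 1*239 = (-172 + 17689 - 1729) - 239 = 15788 - 239 = 15549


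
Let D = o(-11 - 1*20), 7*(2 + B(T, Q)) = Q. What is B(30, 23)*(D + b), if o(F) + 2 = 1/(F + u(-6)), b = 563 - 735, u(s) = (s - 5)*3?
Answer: -14319/64 ≈ -223.73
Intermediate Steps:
u(s) = -15 + 3*s (u(s) = (-5 + s)*3 = -15 + 3*s)
b = -172
B(T, Q) = -2 + Q/7
o(F) = -2 + 1/(-33 + F) (o(F) = -2 + 1/(F + (-15 + 3*(-6))) = -2 + 1/(F + (-15 - 18)) = -2 + 1/(F - 33) = -2 + 1/(-33 + F))
D = -129/64 (D = (67 - 2*(-11 - 1*20))/(-33 + (-11 - 1*20)) = (67 - 2*(-11 - 20))/(-33 + (-11 - 20)) = (67 - 2*(-31))/(-33 - 31) = (67 + 62)/(-64) = -1/64*129 = -129/64 ≈ -2.0156)
B(30, 23)*(D + b) = (-2 + (⅐)*23)*(-129/64 - 172) = (-2 + 23/7)*(-11137/64) = (9/7)*(-11137/64) = -14319/64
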